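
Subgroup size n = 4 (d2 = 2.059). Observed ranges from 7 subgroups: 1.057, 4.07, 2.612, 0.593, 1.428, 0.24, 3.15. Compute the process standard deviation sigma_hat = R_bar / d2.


R_bar = (1.057 + 4.07 + 2.612 + 0.593 + 1.428 + 0.24 + 3.15) / 7
R_bar = 13.15 / 7 = 1.8785714
sigma_hat = R_bar / d2 = 1.8785714 / 2.059 = 0.9124

0.9124


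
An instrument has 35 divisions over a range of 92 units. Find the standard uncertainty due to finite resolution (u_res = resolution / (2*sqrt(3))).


resolution = range / divisions
resolution = 92 / 35 = 2.6285714
u_res = resolution / (2*sqrt(3))
u_res = 2.6285714 / 3.4641016
u_res = 0.7588

0.7588


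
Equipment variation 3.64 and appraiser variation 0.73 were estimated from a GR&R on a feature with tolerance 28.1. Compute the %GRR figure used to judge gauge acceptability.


GRR = sqrt(EV^2 + AV^2) = sqrt(3.64^2 + 0.73^2) = 3.712479
%GRR = GRR / tol * 100 = 3.712479 / 28.1 * 100
%GRR = 13.2117

13.2117


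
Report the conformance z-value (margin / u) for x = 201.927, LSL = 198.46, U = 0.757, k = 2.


u = U / k = 0.757 / 2 = 0.3785
margin = |LSL - x| = |198.46 - 201.927| = 3.467
z = margin / u = 3.467 / 0.3785
z = 9.1598

9.1598


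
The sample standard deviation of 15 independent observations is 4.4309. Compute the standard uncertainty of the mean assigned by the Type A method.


u_A = s / sqrt(n)
u_A = 4.4309 / sqrt(15)
u_A = 4.4309 / 3.8729833
u_A = 1.1441

1.1441


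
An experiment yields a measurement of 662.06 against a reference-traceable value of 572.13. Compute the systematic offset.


Systematic error = measured - true
= 662.06 - 572.13
= 89.9300

89.9300


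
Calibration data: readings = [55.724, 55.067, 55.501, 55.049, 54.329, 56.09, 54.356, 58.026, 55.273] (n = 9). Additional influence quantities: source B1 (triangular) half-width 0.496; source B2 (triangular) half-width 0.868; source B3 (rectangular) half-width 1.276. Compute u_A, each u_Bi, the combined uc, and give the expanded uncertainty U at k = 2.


mean = (55.724 + 55.067 + 55.501 + 55.049 + 54.329 + 56.09 + 54.356 + 58.026 + 55.273) / 9 = 55.49055556
s = sqrt(sum((x - mean)^2)/(n-1)) = 1.1124605
u_A = s / sqrt(n) = 1.1124605 / sqrt(9) = 0.37082017
u_B1 = 0.496 / sqrt(6) = 0.20249115
u_B2 = 0.868 / sqrt(6) = 0.35435952
u_B3 = 1.276 / sqrt(3) = 0.73669894
uc = sqrt(0.37082017^2 + 0.20249115^2 + 0.35435952^2 + 0.73669894^2) = 0.92022077
U = k * uc = 2 * 0.92022077
U = 1.8404

1.8404


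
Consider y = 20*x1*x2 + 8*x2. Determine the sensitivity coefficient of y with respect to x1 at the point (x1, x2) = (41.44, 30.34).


y = 20*x1*x2 + 8*x2
dy/dx1 = 20*x2
Evaluate at x2 = 30.34: c1 = 20 * 30.34
c1 = 606.8000

606.8000


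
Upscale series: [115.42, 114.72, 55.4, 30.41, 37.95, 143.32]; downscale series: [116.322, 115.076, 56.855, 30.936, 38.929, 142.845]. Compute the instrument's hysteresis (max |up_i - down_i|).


|115.42 - 116.322| = 0.9020
|114.72 - 115.076| = 0.3560
|55.4 - 56.855| = 1.4550
|30.41 - 30.936| = 0.5260
|37.95 - 38.929| = 0.9790
|143.32 - 142.845| = 0.4750
hysteresis = max(diffs) = 1.4550

1.4550


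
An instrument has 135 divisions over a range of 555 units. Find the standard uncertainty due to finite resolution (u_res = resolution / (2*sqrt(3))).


resolution = range / divisions
resolution = 555 / 135 = 4.1111111
u_res = resolution / (2*sqrt(3))
u_res = 4.1111111 / 3.4641016
u_res = 1.1868

1.1868


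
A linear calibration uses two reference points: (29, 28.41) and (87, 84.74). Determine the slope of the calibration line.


slope = (y2 - y1) / (x2 - x1)
= (84.74 - 28.41) / (87 - 29)
= 56.3300 / 58
= 0.9712

0.9712


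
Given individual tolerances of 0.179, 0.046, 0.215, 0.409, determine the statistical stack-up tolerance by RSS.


RSS = sqrt(0.179^2 + 0.046^2 + 0.215^2 + 0.409^2)
= sqrt(0.247663)
= 0.4977

0.4977


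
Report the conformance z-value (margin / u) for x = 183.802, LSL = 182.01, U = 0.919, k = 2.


u = U / k = 0.919 / 2 = 0.4595
margin = |LSL - x| = |182.01 - 183.802| = 1.792
z = margin / u = 1.792 / 0.4595
z = 3.8999

3.8999


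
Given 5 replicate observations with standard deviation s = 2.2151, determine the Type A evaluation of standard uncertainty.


u_A = s / sqrt(n)
u_A = 2.2151 / sqrt(5)
u_A = 2.2151 / 2.236068
u_A = 0.9906

0.9906


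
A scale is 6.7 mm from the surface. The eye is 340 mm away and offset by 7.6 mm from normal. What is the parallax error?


error = h * offset / d
= 6.7 * 7.6 / 340
= 0.1498

0.1498


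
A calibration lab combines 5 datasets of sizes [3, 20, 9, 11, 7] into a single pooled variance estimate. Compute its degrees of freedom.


nu = sum_i (n_i - 1)
nu = ((3 - 1) + (20 - 1) + (9 - 1) + (11 - 1) + (7 - 1))
nu = 2 + 19 + 8 + 10 + 6
nu = 45

45


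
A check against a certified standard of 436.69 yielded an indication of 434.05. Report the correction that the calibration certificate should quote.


Correction = standard - reading
= 436.69 - 434.05
= 2.6400

2.6400


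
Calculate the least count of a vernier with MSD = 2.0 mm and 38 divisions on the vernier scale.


LC = MSD / n_div
= 2.0 / 38
= 0.0526

0.0526


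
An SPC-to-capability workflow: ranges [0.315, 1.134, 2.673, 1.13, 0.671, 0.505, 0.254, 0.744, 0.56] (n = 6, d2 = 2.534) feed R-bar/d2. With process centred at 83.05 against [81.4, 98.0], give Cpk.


R_bar = (0.315 + 1.134 + 2.673 + 1.13 + 0.671 + 0.505 + 0.254 + 0.744 + 0.56) / 9 = 0.88733333
sigma = R_bar / d2 = 0.88733333 / 2.534 = 0.35017101
Cp = (USL - LSL)/(6*sigma) = (98.0 - 81.4)/(6*0.35017101) = 7.9009
Cpu = (98.0 - 83.05)/(3*0.35017101) = 14.2311
Cpl = (83.05 - 81.4)/(3*0.35017101) = 1.5707
Cpk = min(Cpu, Cpl) = 1.5707

1.5707


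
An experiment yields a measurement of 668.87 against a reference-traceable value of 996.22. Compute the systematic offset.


Systematic error = measured - true
= 668.87 - 996.22
= -327.3500

-327.3500


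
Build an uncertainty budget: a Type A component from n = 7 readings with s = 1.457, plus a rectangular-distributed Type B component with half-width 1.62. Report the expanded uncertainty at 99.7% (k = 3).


u_A = s / sqrt(n) = 1.457 / sqrt(7) = 0.55069424
u_B = half_width / sqrt(3) = 1.62 / sqrt(3) = 0.93530744
uc = sqrt(u_A^2 + u_B^2) = sqrt(0.55069424^2 + 0.93530744^2) = 1.0853866
U = k * uc = 3 * 1.0853866
U = 3.2562

3.2562


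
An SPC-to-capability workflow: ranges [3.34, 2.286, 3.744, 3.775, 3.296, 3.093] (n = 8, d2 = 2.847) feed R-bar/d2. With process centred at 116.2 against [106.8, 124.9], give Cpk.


R_bar = (3.34 + 2.286 + 3.744 + 3.775 + 3.296 + 3.093) / 6 = 3.2556667
sigma = R_bar / d2 = 3.2556667 / 2.847 = 1.1435429
Cp = (USL - LSL)/(6*sigma) = (124.9 - 106.8)/(6*1.1435429) = 2.6380
Cpu = (124.9 - 116.2)/(3*1.1435429) = 2.5360
Cpl = (116.2 - 106.8)/(3*1.1435429) = 2.7400
Cpk = min(Cpu, Cpl) = 2.5360

2.5360


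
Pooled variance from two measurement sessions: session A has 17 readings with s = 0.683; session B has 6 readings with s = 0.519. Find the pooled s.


s_p = sqrt(((n1-1)*s1^2 + (n2-1)*s2^2) / (n1+n2-2))
numerator = (17-1)*0.683^2 + (6-1)*0.519^2 = 7.463824 + 1.346805 = 8.810629
denominator = 17 + 6 - 2 = 21
s_p^2 = 8.810629 / 21 = 0.41955376
s_p = sqrt(0.41955376) = 0.6477

0.6477


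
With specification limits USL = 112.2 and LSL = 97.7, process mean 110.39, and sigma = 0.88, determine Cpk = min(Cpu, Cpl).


Cpu = (USL - mean) / (3*sigma) = (112.2 - 110.39) / (3*0.88) = 0.6856
Cpl = (mean - LSL) / (3*sigma) = (110.39 - 97.7) / (3*0.88) = 4.8068
Cpk = min(Cpu, Cpl) = 0.6856

0.6856


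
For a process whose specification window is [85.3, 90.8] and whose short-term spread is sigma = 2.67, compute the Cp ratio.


Cp = (USL - LSL) / (6 * sigma)
= (90.8 - 85.3) / (6 * 2.67)
= 5.5000 / 16.0200
= 0.3433

0.3433


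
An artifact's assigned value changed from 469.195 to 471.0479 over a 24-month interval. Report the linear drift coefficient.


rate = (v2 - v1) / months
= (471.0479 - 469.195) / 24
= 1.8529 / 24
= 0.0772

0.0772


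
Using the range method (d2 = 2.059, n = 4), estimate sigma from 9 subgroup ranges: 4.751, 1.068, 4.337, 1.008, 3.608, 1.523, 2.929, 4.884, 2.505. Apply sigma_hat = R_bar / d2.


R_bar = (4.751 + 1.068 + 4.337 + 1.008 + 3.608 + 1.523 + 2.929 + 4.884 + 2.505) / 9
R_bar = 26.613 / 9 = 2.957
sigma_hat = R_bar / d2 = 2.957 / 2.059 = 1.4361

1.4361


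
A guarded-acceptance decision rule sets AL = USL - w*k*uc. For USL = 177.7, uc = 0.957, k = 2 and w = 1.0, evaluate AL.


U = k * uc = 2 * 0.957 = 1.914
guard band g = w * U = 1.0 * 1.914 = 1.914
AL = USL - g = 177.7 - 1.914
AL = 175.7860

175.7860


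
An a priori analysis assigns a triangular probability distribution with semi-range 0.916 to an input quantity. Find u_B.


u_B = half_width / sqrt(6)
u_B = 0.916 / 2.4494897
u_B = 0.3740

0.3740


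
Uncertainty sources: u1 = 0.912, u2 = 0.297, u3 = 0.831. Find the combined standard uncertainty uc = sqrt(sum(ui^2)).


uc = sqrt(0.912^2 + 0.297^2 + 0.831^2)
uc = sqrt(1.610514)
uc = 1.2691

1.2691


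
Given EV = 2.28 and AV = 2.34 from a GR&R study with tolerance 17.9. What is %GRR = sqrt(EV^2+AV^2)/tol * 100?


GRR = sqrt(EV^2 + AV^2) = sqrt(2.28^2 + 2.34^2) = 3.2671088
%GRR = GRR / tol * 100 = 3.2671088 / 17.9 * 100
%GRR = 18.2520

18.2520


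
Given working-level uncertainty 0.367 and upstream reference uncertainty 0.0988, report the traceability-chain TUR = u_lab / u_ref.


TUR = u_lab / u_ref
= 0.367 / 0.0988
= 3.7146

3.7146


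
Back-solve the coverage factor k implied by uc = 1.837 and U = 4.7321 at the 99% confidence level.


k = U / uc
k = 4.7321 / 1.837
k = 2.576

2.576


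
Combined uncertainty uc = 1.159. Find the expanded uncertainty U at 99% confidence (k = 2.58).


U = k * uc
U = 2.58 * 1.159
U = 2.9902

2.9902


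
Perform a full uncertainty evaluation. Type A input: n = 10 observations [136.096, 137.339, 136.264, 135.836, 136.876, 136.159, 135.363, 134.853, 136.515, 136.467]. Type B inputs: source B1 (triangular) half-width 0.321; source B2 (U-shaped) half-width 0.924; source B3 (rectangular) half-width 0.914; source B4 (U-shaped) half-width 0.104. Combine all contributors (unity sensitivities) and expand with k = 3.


mean = (136.096 + 137.339 + 136.264 + 135.836 + 136.876 + 136.159 + 135.363 + 134.853 + 136.515 + 136.467) / 10 = 136.1768
s = sqrt(sum((x - mean)^2)/(n-1)) = 0.71363666
u_A = s / sqrt(n) = 0.71363666 / sqrt(10) = 0.22567173
u_B1 = 0.321 / sqrt(6) = 0.1310477
u_B2 = 0.924 / sqrt(2) = 0.65336667
u_B3 = 0.914 / sqrt(3) = 0.52769815
u_B4 = 0.104 / sqrt(2) = 0.073539105
uc = sqrt(0.22567173^2 + 0.1310477^2 + 0.65336667^2 + 0.52769815^2 + 0.073539105^2) = 0.88253191
U = k * uc = 3 * 0.88253191
U = 2.6476

2.6476


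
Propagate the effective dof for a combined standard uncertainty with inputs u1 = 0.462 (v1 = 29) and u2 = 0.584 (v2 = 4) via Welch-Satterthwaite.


uc = sqrt(u1^2 + u2^2) = sqrt(0.462^2 + 0.584^2) = 0.74464757
v_eff = uc^4 / (u1^4/v1 + u2^4/v2)
= 0.74464757^4 / (0.462^4/29 + 0.584^4/4)
= 0.30747025 / 0.030650776
v_eff = 10.0314

10.0314


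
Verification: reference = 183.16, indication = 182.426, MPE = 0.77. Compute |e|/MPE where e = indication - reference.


e = indication - reference = 182.426 - 183.16 = -0.7340
|e| = 0.7340
ratio = |e| / MPE = 0.7340 / 0.77
ratio = 0.9532

0.9532


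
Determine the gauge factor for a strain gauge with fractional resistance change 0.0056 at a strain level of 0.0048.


GF = (dR/R) / epsilon
= 0.0056 / 0.0048
= 1.1667

1.1667


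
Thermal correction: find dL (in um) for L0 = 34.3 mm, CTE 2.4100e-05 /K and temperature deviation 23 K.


dL = L * alpha * dT
= 34.3 * 2.4100e-05 * 23
= 0.0190125 mm
dL_um = 0.0190125 * 1000 = 19.0125 um

19.0125


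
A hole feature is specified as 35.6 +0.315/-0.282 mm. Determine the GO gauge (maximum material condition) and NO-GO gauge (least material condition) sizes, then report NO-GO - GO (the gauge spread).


GO = nominal - lower_tol (smallest hole = maximum material condition)
GO = 35.6 - 0.282 = 35.318
NO-GO = nominal + upper_tol (largest hole = least material condition)
NO-GO = 35.6 + 0.315 = 35.915
spread = NO-GO - GO = 35.915 - 35.318 = 0.5970

0.5970


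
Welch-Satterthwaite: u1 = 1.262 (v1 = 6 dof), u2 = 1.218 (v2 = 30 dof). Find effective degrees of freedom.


uc = sqrt(u1^2 + u2^2) = sqrt(1.262^2 + 1.218^2) = 1.7539008
v_eff = uc^4 / (u1^4/v1 + u2^4/v2)
= 1.7539008^4 / (1.262^4/6 + 1.218^4/30)
= 9.4628097 / 0.49611393
v_eff = 19.0739

19.0739


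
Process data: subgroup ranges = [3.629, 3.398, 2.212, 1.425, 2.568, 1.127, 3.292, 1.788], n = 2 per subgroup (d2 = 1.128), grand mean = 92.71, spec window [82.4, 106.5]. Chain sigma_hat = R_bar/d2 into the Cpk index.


R_bar = (3.629 + 3.398 + 2.212 + 1.425 + 2.568 + 1.127 + 3.292 + 1.788) / 8 = 2.429875
sigma = R_bar / d2 = 2.429875 / 1.128 = 2.1541445
Cp = (USL - LSL)/(6*sigma) = (106.5 - 82.4)/(6*2.1541445) = 1.8646
Cpu = (106.5 - 92.71)/(3*2.1541445) = 2.1339
Cpl = (92.71 - 82.4)/(3*2.1541445) = 1.5954
Cpk = min(Cpu, Cpl) = 1.5954

1.5954


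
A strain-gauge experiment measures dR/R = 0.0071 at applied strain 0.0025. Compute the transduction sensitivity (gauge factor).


GF = (dR/R) / epsilon
= 0.0071 / 0.0025
= 2.8400

2.8400


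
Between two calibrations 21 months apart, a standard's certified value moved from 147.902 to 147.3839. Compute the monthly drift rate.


rate = (v2 - v1) / months
= (147.3839 - 147.902) / 21
= -0.5181 / 21
= -0.0247

-0.0247


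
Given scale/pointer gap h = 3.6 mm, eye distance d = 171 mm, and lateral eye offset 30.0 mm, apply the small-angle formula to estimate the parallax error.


error = h * offset / d
= 3.6 * 30.0 / 171
= 0.6316

0.6316


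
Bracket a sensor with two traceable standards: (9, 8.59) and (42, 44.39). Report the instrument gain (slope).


slope = (y2 - y1) / (x2 - x1)
= (44.39 - 8.59) / (42 - 9)
= 35.8000 / 33
= 1.0848

1.0848


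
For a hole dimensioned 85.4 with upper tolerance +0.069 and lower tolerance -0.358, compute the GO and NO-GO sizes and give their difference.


GO = nominal - lower_tol (smallest hole = maximum material condition)
GO = 85.4 - 0.358 = 85.042
NO-GO = nominal + upper_tol (largest hole = least material condition)
NO-GO = 85.4 + 0.069 = 85.469
spread = NO-GO - GO = 85.469 - 85.042 = 0.4270

0.4270


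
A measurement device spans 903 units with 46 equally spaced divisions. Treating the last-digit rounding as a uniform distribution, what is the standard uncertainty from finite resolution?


resolution = range / divisions
resolution = 903 / 46 = 19.630435
u_res = resolution / (2*sqrt(3))
u_res = 19.630435 / 3.4641016
u_res = 5.6668

5.6668


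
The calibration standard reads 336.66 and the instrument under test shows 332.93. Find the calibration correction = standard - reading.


Correction = standard - reading
= 336.66 - 332.93
= 3.7300

3.7300


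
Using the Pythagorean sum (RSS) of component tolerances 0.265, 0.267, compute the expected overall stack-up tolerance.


RSS = sqrt(0.265^2 + 0.267^2)
= sqrt(0.141514)
= 0.3762

0.3762


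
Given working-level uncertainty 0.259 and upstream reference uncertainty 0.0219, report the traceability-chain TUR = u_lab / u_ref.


TUR = u_lab / u_ref
= 0.259 / 0.0219
= 11.8265

11.8265


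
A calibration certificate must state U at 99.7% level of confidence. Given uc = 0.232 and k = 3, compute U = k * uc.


U = k * uc
U = 3 * 0.232
U = 0.6960

0.6960


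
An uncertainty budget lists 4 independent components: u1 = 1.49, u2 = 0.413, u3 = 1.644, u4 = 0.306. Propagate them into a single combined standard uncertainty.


uc = sqrt(1.49^2 + 0.413^2 + 1.644^2 + 0.306^2)
uc = sqrt(5.187041)
uc = 2.2775

2.2775


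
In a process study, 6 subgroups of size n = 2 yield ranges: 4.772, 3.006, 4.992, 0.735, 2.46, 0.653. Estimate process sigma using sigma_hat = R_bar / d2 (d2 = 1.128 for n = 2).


R_bar = (4.772 + 3.006 + 4.992 + 0.735 + 2.46 + 0.653) / 6
R_bar = 16.618 / 6 = 2.7696667
sigma_hat = R_bar / d2 = 2.7696667 / 1.128 = 2.4554

2.4554


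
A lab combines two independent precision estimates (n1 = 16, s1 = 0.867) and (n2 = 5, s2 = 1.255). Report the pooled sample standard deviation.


s_p = sqrt(((n1-1)*s1^2 + (n2-1)*s2^2) / (n1+n2-2))
numerator = (16-1)*0.867^2 + (5-1)*1.255^2 = 11.275335 + 6.3001 = 17.575435
denominator = 16 + 5 - 2 = 19
s_p^2 = 17.575435 / 19 = 0.92502289
s_p = sqrt(0.92502289) = 0.9618

0.9618


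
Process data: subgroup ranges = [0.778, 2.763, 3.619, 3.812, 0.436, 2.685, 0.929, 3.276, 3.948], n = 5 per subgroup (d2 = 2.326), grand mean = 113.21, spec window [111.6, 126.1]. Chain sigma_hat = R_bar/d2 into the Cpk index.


R_bar = (0.778 + 2.763 + 3.619 + 3.812 + 0.436 + 2.685 + 0.929 + 3.276 + 3.948) / 9 = 2.4717778
sigma = R_bar / d2 = 2.4717778 / 2.326 = 1.0626732
Cp = (USL - LSL)/(6*sigma) = (126.1 - 111.6)/(6*1.0626732) = 2.2741
Cpu = (126.1 - 113.21)/(3*1.0626732) = 4.0433
Cpl = (113.21 - 111.6)/(3*1.0626732) = 0.5050
Cpk = min(Cpu, Cpl) = 0.5050

0.5050


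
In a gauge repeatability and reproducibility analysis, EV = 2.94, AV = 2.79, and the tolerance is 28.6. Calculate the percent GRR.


GRR = sqrt(EV^2 + AV^2) = sqrt(2.94^2 + 2.79^2) = 4.0531099
%GRR = GRR / tol * 100 = 4.0531099 / 28.6 * 100
%GRR = 14.1717

14.1717


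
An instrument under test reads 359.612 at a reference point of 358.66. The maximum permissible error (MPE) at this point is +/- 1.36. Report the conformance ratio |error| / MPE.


e = indication - reference = 359.612 - 358.66 = 0.9520
|e| = 0.9520
ratio = |e| / MPE = 0.9520 / 1.36
ratio = 0.7000

0.7000


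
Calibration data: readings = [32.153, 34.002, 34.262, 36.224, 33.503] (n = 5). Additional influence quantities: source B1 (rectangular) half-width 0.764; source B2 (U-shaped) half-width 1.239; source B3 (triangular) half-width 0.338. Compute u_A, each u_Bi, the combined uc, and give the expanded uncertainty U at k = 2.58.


mean = (32.153 + 34.002 + 34.262 + 36.224 + 33.503) / 5 = 34.0288
s = sqrt(sum((x - mean)^2)/(n-1)) = 1.4721663
u_A = s / sqrt(n) = 1.4721663 / sqrt(5) = 0.65837278
u_B1 = 0.764 / sqrt(3) = 0.44109561
u_B2 = 1.239 / sqrt(2) = 0.8761053
u_B3 = 0.338 / sqrt(6) = 0.13798792
uc = sqrt(0.65837278^2 + 0.44109561^2 + 0.8761053^2 + 0.13798792^2) = 1.1893785
U = k * uc = 2.58 * 1.1893785
U = 3.0686

3.0686


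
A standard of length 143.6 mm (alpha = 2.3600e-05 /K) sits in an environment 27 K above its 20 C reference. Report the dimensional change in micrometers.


dL = L * alpha * dT
= 143.6 * 2.3600e-05 * 27
= 0.0915019 mm
dL_um = 0.0915019 * 1000 = 91.5019 um

91.5019


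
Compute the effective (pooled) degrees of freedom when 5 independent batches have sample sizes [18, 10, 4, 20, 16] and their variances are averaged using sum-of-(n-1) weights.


nu = sum_i (n_i - 1)
nu = ((18 - 1) + (10 - 1) + (4 - 1) + (20 - 1) + (16 - 1))
nu = 17 + 9 + 3 + 19 + 15
nu = 63

63


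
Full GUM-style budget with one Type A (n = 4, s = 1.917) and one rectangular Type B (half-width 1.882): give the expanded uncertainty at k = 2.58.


u_A = s / sqrt(n) = 1.917 / sqrt(4) = 0.9585
u_B = half_width / sqrt(3) = 1.882 / sqrt(3) = 1.0865732
uc = sqrt(u_A^2 + u_B^2) = sqrt(0.9585^2 + 1.0865732^2) = 1.4489181
U = k * uc = 2.58 * 1.4489181
U = 3.7382

3.7382


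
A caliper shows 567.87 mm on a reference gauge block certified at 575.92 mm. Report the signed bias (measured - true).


Systematic error = measured - true
= 567.87 - 575.92
= -8.0500

-8.0500


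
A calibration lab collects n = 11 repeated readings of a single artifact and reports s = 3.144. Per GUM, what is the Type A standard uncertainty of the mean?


u_A = s / sqrt(n)
u_A = 3.144 / sqrt(11)
u_A = 3.144 / 3.3166248
u_A = 0.9480

0.9480


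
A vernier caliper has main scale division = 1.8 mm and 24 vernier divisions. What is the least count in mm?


LC = MSD / n_div
= 1.8 / 24
= 0.0750

0.0750


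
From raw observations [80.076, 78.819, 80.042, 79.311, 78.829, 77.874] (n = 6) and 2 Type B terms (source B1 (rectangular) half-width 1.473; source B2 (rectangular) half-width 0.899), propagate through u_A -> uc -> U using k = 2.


mean = (80.076 + 78.819 + 80.042 + 79.311 + 78.829 + 77.874) / 6 = 79.1585
s = sqrt(sum((x - mean)^2)/(n-1)) = 0.83897622
u_A = s / sqrt(n) = 0.83897622 / sqrt(6) = 0.34251061
u_B1 = 1.473 / sqrt(3) = 0.85043695
u_B2 = 0.899 / sqrt(3) = 0.51903789
uc = sqrt(0.34251061^2 + 0.85043695^2 + 0.51903789^2) = 1.0535449
U = k * uc = 2 * 1.0535449
U = 2.1071

2.1071


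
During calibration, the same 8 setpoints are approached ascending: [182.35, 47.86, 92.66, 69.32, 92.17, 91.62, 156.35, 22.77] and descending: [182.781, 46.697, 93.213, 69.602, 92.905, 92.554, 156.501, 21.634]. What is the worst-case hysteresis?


|182.35 - 182.781| = 0.4310
|47.86 - 46.697| = 1.1630
|92.66 - 93.213| = 0.5530
|69.32 - 69.602| = 0.2820
|92.17 - 92.905| = 0.7350
|91.62 - 92.554| = 0.9340
|156.35 - 156.501| = 0.1510
|22.77 - 21.634| = 1.1360
hysteresis = max(diffs) = 1.1630

1.1630


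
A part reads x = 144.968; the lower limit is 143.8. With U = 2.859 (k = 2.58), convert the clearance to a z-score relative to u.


u = U / k = 2.859 / 2.58 = 1.1081395
margin = |LSL - x| = |143.8 - 144.968| = 1.168
z = margin / u = 1.168 / 1.1081395
z = 1.0540

1.0540


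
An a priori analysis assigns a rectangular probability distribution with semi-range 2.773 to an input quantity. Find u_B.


u_B = half_width / sqrt(3)
u_B = 2.773 / 1.7320508
u_B = 1.6010

1.6010


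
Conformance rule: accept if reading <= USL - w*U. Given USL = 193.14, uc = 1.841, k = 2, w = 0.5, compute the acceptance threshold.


U = k * uc = 2 * 1.841 = 3.682
guard band g = w * U = 0.5 * 3.682 = 1.841
AL = USL - g = 193.14 - 1.841
AL = 191.2990

191.2990


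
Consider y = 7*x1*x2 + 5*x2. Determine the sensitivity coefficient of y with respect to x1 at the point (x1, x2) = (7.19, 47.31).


y = 7*x1*x2 + 5*x2
dy/dx1 = 7*x2
Evaluate at x2 = 47.31: c1 = 7 * 47.31
c1 = 331.1700

331.1700


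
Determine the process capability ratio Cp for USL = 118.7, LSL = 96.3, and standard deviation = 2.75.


Cp = (USL - LSL) / (6 * sigma)
= (118.7 - 96.3) / (6 * 2.75)
= 22.4000 / 16.5000
= 1.3576

1.3576


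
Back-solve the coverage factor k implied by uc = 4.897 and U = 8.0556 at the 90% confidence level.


k = U / uc
k = 8.0556 / 4.897
k = 1.645

1.645


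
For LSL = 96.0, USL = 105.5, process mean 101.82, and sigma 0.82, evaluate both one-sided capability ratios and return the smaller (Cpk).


Cpu = (USL - mean) / (3*sigma) = (105.5 - 101.82) / (3*0.82) = 1.4959
Cpl = (mean - LSL) / (3*sigma) = (101.82 - 96.0) / (3*0.82) = 2.3659
Cpk = min(Cpu, Cpl) = 1.4959

1.4959


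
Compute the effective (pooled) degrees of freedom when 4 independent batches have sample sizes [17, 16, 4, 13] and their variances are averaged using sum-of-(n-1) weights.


nu = sum_i (n_i - 1)
nu = ((17 - 1) + (16 - 1) + (4 - 1) + (13 - 1))
nu = 16 + 15 + 3 + 12
nu = 46

46


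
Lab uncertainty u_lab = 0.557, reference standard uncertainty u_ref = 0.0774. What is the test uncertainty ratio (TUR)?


TUR = u_lab / u_ref
= 0.557 / 0.0774
= 7.1964

7.1964


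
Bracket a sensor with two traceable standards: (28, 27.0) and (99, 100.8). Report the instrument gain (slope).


slope = (y2 - y1) / (x2 - x1)
= (100.8 - 27.0) / (99 - 28)
= 73.8000 / 71
= 1.0394

1.0394


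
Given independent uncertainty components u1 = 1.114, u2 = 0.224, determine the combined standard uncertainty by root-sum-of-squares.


uc = sqrt(1.114^2 + 0.224^2)
uc = sqrt(1.291172)
uc = 1.1363

1.1363


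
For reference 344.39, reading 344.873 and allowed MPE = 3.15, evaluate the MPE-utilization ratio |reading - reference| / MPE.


e = indication - reference = 344.873 - 344.39 = 0.4830
|e| = 0.4830
ratio = |e| / MPE = 0.4830 / 3.15
ratio = 0.1533

0.1533


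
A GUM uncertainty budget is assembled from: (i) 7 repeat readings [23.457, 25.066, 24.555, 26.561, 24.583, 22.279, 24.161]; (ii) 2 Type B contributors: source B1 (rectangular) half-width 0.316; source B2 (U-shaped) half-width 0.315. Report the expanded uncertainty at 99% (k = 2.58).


mean = (23.457 + 25.066 + 24.555 + 26.561 + 24.583 + 22.279 + 24.161) / 7 = 24.38028571
s = sqrt(sum((x - mean)^2)/(n-1)) = 1.3299926
u_A = s / sqrt(n) = 1.3299926 / sqrt(7) = 0.50268995
u_B1 = 0.316 / sqrt(3) = 0.18244269
u_B2 = 0.315 / sqrt(2) = 0.22273864
uc = sqrt(0.50268995^2 + 0.18244269^2 + 0.22273864^2) = 0.57930564
U = k * uc = 2.58 * 0.57930564
U = 1.4946

1.4946


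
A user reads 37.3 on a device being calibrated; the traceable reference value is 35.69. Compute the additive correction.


Correction = standard - reading
= 35.69 - 37.3
= -1.6100

-1.6100


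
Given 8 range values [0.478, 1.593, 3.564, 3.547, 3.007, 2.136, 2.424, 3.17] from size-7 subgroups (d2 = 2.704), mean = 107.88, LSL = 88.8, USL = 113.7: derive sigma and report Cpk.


R_bar = (0.478 + 1.593 + 3.564 + 3.547 + 3.007 + 2.136 + 2.424 + 3.17) / 8 = 2.489875
sigma = R_bar / d2 = 2.489875 / 2.704 = 0.92081176
Cp = (USL - LSL)/(6*sigma) = (113.7 - 88.8)/(6*0.92081176) = 4.5069
Cpu = (113.7 - 107.88)/(3*0.92081176) = 2.1068
Cpl = (107.88 - 88.8)/(3*0.92081176) = 6.9069
Cpk = min(Cpu, Cpl) = 2.1068

2.1068


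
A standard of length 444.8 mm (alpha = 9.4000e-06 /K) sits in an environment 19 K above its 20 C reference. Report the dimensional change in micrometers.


dL = L * alpha * dT
= 444.8 * 9.4000e-06 * 19
= 0.0794413 mm
dL_um = 0.0794413 * 1000 = 79.4413 um

79.4413


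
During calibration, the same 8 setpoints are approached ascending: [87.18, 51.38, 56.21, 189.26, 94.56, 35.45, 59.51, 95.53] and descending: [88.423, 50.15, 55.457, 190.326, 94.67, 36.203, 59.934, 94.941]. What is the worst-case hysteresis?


|87.18 - 88.423| = 1.2430
|51.38 - 50.15| = 1.2300
|56.21 - 55.457| = 0.7530
|189.26 - 190.326| = 1.0660
|94.56 - 94.67| = 0.1100
|35.45 - 36.203| = 0.7530
|59.51 - 59.934| = 0.4240
|95.53 - 94.941| = 0.5890
hysteresis = max(diffs) = 1.2430

1.2430


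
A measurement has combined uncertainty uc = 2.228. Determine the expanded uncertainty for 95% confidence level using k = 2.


U = k * uc
U = 2 * 2.228
U = 4.4560

4.4560


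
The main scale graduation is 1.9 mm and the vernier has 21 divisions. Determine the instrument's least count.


LC = MSD / n_div
= 1.9 / 21
= 0.0905

0.0905


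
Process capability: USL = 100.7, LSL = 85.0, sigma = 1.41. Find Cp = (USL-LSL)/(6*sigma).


Cp = (USL - LSL) / (6 * sigma)
= (100.7 - 85.0) / (6 * 1.41)
= 15.7000 / 8.4600
= 1.8558

1.8558


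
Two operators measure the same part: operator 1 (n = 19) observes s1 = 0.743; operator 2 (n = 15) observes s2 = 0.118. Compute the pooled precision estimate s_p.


s_p = sqrt(((n1-1)*s1^2 + (n2-1)*s2^2) / (n1+n2-2))
numerator = (19-1)*0.743^2 + (15-1)*0.118^2 = 9.936882 + 0.194936 = 10.131818
denominator = 19 + 15 - 2 = 32
s_p^2 = 10.131818 / 32 = 0.31661931
s_p = sqrt(0.31661931) = 0.5627

0.5627


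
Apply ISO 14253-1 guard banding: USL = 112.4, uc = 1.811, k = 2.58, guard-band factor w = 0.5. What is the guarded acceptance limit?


U = k * uc = 2.58 * 1.811 = 4.67238
guard band g = w * U = 0.5 * 4.67238 = 2.33619
AL = USL - g = 112.4 - 2.33619
AL = 110.0638

110.0638


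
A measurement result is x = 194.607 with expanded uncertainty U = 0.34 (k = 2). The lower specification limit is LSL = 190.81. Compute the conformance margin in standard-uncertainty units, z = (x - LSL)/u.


u = U / k = 0.34 / 2 = 0.17
margin = |LSL - x| = |190.81 - 194.607| = 3.797
z = margin / u = 3.797 / 0.17
z = 22.3353

22.3353


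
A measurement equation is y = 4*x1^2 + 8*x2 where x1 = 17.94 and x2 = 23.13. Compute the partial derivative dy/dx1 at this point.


y = 4*x1^2 + 8*x2
dy/dx1 = 2*4*x1
Evaluate at x1 = 17.94: c1 = 8 * 17.94
c1 = 143.5200

143.5200


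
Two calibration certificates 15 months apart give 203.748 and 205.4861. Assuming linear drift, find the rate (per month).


rate = (v2 - v1) / months
= (205.4861 - 203.748) / 15
= 1.7381 / 15
= 0.1159

0.1159


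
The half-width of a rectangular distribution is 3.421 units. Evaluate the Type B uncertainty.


u_B = half_width / sqrt(3)
u_B = 3.421 / 1.7320508
u_B = 1.9751

1.9751


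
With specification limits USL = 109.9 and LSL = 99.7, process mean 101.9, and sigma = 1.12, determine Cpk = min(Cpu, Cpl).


Cpu = (USL - mean) / (3*sigma) = (109.9 - 101.9) / (3*1.12) = 2.3810
Cpl = (mean - LSL) / (3*sigma) = (101.9 - 99.7) / (3*1.12) = 0.6548
Cpk = min(Cpu, Cpl) = 0.6548

0.6548


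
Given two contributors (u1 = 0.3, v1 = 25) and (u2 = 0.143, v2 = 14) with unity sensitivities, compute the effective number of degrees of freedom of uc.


uc = sqrt(u1^2 + u2^2) = sqrt(0.3^2 + 0.143^2) = 0.33233868
v_eff = uc^4 / (u1^4/v1 + u2^4/v2)
= 0.33233868^4 / (0.3^4/25 + 0.143^4/14)
= 0.012198981 / 0.00035386869
v_eff = 34.4732

34.4732


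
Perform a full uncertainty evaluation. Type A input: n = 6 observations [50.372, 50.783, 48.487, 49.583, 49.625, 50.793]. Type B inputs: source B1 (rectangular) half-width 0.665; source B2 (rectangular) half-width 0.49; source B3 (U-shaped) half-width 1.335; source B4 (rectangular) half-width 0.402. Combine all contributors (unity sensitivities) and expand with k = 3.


mean = (50.372 + 50.783 + 48.487 + 49.583 + 49.625 + 50.793) / 6 = 49.9405
s = sqrt(sum((x - mean)^2)/(n-1)) = 0.89025429
u_A = s / sqrt(n) = 0.89025429 / sqrt(6) = 0.36344479
u_B1 = 0.665 / sqrt(3) = 0.38393793
u_B2 = 0.49 / sqrt(3) = 0.28290163
u_B3 = 1.335 / sqrt(2) = 0.94398755
u_B4 = 0.402 / sqrt(3) = 0.23209481
uc = sqrt(0.36344479^2 + 0.38393793^2 + 0.28290163^2 + 0.94398755^2 + 0.23209481^2) = 1.1421534
U = k * uc = 3 * 1.1421534
U = 3.4265

3.4265


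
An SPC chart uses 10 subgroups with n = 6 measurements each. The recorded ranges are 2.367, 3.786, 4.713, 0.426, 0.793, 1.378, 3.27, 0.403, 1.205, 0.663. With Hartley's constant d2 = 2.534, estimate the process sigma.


R_bar = (2.367 + 3.786 + 4.713 + 0.426 + 0.793 + 1.378 + 3.27 + 0.403 + 1.205 + 0.663) / 10
R_bar = 19.004 / 10 = 1.9004
sigma_hat = R_bar / d2 = 1.9004 / 2.534 = 0.7500

0.7500


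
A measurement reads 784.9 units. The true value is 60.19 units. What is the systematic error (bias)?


Systematic error = measured - true
= 784.9 - 60.19
= 724.7100

724.7100


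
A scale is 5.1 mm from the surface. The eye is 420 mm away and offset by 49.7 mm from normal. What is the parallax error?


error = h * offset / d
= 5.1 * 49.7 / 420
= 0.6035

0.6035


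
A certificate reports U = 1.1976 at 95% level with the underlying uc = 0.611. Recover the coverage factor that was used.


k = U / uc
k = 1.1976 / 0.611
k = 1.96

1.96


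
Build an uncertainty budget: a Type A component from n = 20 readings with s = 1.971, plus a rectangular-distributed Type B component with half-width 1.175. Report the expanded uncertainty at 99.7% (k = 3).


u_A = s / sqrt(n) = 1.971 / sqrt(20) = 0.440729
u_B = half_width / sqrt(3) = 1.175 / sqrt(3) = 0.67838657
uc = sqrt(u_A^2 + u_B^2) = sqrt(0.440729^2 + 0.67838657^2) = 0.80898108
U = k * uc = 3 * 0.80898108
U = 2.4269

2.4269


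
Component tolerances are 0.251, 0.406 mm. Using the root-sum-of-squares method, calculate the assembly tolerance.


RSS = sqrt(0.251^2 + 0.406^2)
= sqrt(0.227837)
= 0.4773

0.4773


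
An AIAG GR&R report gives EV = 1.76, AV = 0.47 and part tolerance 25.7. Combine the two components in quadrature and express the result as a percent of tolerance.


GRR = sqrt(EV^2 + AV^2) = sqrt(1.76^2 + 0.47^2) = 1.8216751
%GRR = GRR / tol * 100 = 1.8216751 / 25.7 * 100
%GRR = 7.0882

7.0882


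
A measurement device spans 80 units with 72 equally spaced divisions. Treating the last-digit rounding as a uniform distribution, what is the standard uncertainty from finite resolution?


resolution = range / divisions
resolution = 80 / 72 = 1.1111111
u_res = resolution / (2*sqrt(3))
u_res = 1.1111111 / 3.4641016
u_res = 0.3208

0.3208


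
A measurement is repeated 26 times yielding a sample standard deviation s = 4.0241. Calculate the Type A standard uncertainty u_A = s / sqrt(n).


u_A = s / sqrt(n)
u_A = 4.0241 / sqrt(26)
u_A = 4.0241 / 5.0990195
u_A = 0.7892

0.7892


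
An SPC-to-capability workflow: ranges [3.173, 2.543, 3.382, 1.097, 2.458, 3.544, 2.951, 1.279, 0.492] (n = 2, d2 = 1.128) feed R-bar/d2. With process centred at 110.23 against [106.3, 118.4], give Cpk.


R_bar = (3.173 + 2.543 + 3.382 + 1.097 + 2.458 + 3.544 + 2.951 + 1.279 + 0.492) / 9 = 2.3243333
sigma = R_bar / d2 = 2.3243333 / 1.128 = 2.0605792
Cp = (USL - LSL)/(6*sigma) = (118.4 - 106.3)/(6*2.0605792) = 0.9787
Cpu = (118.4 - 110.23)/(3*2.0605792) = 1.3216
Cpl = (110.23 - 106.3)/(3*2.0605792) = 0.6357
Cpk = min(Cpu, Cpl) = 0.6357

0.6357


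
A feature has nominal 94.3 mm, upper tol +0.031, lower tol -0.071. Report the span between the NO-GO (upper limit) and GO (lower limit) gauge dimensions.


GO = nominal - lower_tol (smallest hole = maximum material condition)
GO = 94.3 - 0.071 = 94.229
NO-GO = nominal + upper_tol (largest hole = least material condition)
NO-GO = 94.3 + 0.031 = 94.331
spread = NO-GO - GO = 94.331 - 94.229 = 0.1020

0.1020


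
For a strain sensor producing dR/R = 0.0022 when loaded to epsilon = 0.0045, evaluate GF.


GF = (dR/R) / epsilon
= 0.0022 / 0.0045
= 0.4889

0.4889


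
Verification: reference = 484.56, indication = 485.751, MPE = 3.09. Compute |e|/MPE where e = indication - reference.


e = indication - reference = 485.751 - 484.56 = 1.1910
|e| = 1.1910
ratio = |e| / MPE = 1.1910 / 3.09
ratio = 0.3854

0.3854


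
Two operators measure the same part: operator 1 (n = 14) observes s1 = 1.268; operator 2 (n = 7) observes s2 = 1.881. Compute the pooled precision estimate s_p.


s_p = sqrt(((n1-1)*s1^2 + (n2-1)*s2^2) / (n1+n2-2))
numerator = (14-1)*1.268^2 + (7-1)*1.881^2 = 20.901712 + 21.228966 = 42.130678
denominator = 14 + 7 - 2 = 19
s_p^2 = 42.130678 / 19 = 2.2174041
s_p = sqrt(2.2174041) = 1.4891

1.4891


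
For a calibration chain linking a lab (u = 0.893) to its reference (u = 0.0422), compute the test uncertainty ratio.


TUR = u_lab / u_ref
= 0.893 / 0.0422
= 21.1611

21.1611


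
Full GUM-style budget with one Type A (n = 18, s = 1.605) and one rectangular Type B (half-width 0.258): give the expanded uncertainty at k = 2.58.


u_A = s / sqrt(n) = 1.605 / sqrt(18) = 0.37830213
u_B = half_width / sqrt(3) = 0.258 / sqrt(3) = 0.14895637
uc = sqrt(u_A^2 + u_B^2) = sqrt(0.37830213^2 + 0.14895637^2) = 0.40657164
U = k * uc = 2.58 * 0.40657164
U = 1.0490

1.0490


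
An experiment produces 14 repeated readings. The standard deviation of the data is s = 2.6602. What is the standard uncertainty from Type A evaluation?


u_A = s / sqrt(n)
u_A = 2.6602 / sqrt(14)
u_A = 2.6602 / 3.7416574
u_A = 0.7110

0.7110


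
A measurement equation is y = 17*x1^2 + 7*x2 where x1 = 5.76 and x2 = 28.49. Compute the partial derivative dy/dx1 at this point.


y = 17*x1^2 + 7*x2
dy/dx1 = 2*17*x1
Evaluate at x1 = 5.76: c1 = 34 * 5.76
c1 = 195.8400

195.8400


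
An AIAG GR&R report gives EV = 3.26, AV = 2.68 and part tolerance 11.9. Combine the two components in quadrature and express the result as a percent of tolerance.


GRR = sqrt(EV^2 + AV^2) = sqrt(3.26^2 + 2.68^2) = 4.2201896
%GRR = GRR / tol * 100 = 4.2201896 / 11.9 * 100
%GRR = 35.4638

35.4638


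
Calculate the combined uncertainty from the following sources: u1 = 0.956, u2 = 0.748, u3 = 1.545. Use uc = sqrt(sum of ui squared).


uc = sqrt(0.956^2 + 0.748^2 + 1.545^2)
uc = sqrt(3.860465)
uc = 1.9648

1.9648


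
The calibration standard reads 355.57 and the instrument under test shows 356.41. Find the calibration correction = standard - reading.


Correction = standard - reading
= 355.57 - 356.41
= -0.8400

-0.8400


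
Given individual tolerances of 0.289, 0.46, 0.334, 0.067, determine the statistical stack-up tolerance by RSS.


RSS = sqrt(0.289^2 + 0.46^2 + 0.334^2 + 0.067^2)
= sqrt(0.411166)
= 0.6412

0.6412


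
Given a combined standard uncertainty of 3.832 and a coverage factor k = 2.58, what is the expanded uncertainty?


U = k * uc
U = 2.58 * 3.832
U = 9.8866

9.8866


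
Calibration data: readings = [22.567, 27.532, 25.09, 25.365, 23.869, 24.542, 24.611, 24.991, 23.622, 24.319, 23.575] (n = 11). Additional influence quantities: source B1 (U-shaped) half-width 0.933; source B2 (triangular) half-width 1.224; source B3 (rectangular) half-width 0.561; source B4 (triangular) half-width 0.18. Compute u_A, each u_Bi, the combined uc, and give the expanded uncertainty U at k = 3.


mean = (22.567 + 27.532 + 25.09 + 25.365 + 23.869 + 24.542 + 24.611 + 24.991 + 23.622 + 24.319 + 23.575) / 11 = 24.553
s = sqrt(sum((x - mean)^2)/(n-1)) = 1.2770096
u_A = s / sqrt(n) = 1.2770096 / sqrt(11) = 0.38503288
u_B1 = 0.933 / sqrt(2) = 0.65973063
u_B2 = 1.224 / sqrt(6) = 0.49969591
u_B3 = 0.561 / sqrt(3) = 0.3238935
u_B4 = 0.18 / sqrt(6) = 0.073484692
uc = sqrt(0.38503288^2 + 0.65973063^2 + 0.49969591^2 + 0.3238935^2 + 0.073484692^2) = 0.97133816
U = k * uc = 3 * 0.97133816
U = 2.9140

2.9140


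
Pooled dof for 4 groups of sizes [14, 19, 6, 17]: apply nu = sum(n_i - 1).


nu = sum_i (n_i - 1)
nu = ((14 - 1) + (19 - 1) + (6 - 1) + (17 - 1))
nu = 13 + 18 + 5 + 16
nu = 52

52


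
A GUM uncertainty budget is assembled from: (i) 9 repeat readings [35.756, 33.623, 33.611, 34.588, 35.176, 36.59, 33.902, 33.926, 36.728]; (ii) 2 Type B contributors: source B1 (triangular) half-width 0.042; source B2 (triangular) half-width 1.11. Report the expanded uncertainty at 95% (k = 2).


mean = (35.756 + 33.623 + 33.611 + 34.588 + 35.176 + 36.59 + 33.902 + 33.926 + 36.728) / 9 = 34.87777778
s = sqrt(sum((x - mean)^2)/(n-1)) = 1.2417943
u_A = s / sqrt(n) = 1.2417943 / sqrt(9) = 0.41393143
u_B1 = 0.042 / sqrt(6) = 0.017146428
u_B2 = 1.11 / sqrt(6) = 0.4531556
uc = sqrt(0.41393143^2 + 0.017146428^2 + 0.4531556^2) = 0.6139896
U = k * uc = 2 * 0.6139896
U = 1.2280

1.2280


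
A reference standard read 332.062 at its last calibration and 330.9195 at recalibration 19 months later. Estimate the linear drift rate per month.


rate = (v2 - v1) / months
= (330.9195 - 332.062) / 19
= -1.1425 / 19
= -0.0601

-0.0601


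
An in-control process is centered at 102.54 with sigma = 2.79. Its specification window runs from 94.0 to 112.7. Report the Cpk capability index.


Cpu = (USL - mean) / (3*sigma) = (112.7 - 102.54) / (3*2.79) = 1.2139
Cpl = (mean - LSL) / (3*sigma) = (102.54 - 94.0) / (3*2.79) = 1.0203
Cpk = min(Cpu, Cpl) = 1.0203

1.0203


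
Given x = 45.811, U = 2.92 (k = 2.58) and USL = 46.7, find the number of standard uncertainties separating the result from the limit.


u = U / k = 2.92 / 2.58 = 1.1317829
margin = |USL - x| = |46.7 - 45.811| = 0.889
z = margin / u = 0.889 / 1.1317829
z = 0.7855

0.7855


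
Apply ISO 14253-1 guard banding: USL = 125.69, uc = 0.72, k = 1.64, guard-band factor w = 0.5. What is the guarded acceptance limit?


U = k * uc = 1.64 * 0.72 = 1.1808
guard band g = w * U = 0.5 * 1.1808 = 0.5904
AL = USL - g = 125.69 - 0.5904
AL = 125.0996

125.0996


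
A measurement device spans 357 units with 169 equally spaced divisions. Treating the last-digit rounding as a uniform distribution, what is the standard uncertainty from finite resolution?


resolution = range / divisions
resolution = 357 / 169 = 2.112426
u_res = resolution / (2*sqrt(3))
u_res = 2.112426 / 3.4641016
u_res = 0.6098

0.6098


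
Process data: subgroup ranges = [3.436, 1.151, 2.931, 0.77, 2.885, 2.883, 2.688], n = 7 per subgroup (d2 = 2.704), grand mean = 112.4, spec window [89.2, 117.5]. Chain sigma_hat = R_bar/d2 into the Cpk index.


R_bar = (3.436 + 1.151 + 2.931 + 0.77 + 2.885 + 2.883 + 2.688) / 7 = 2.392
sigma = R_bar / d2 = 2.392 / 2.704 = 0.88461538
Cp = (USL - LSL)/(6*sigma) = (117.5 - 89.2)/(6*0.88461538) = 5.3319
Cpu = (117.5 - 112.4)/(3*0.88461538) = 1.9217
Cpl = (112.4 - 89.2)/(3*0.88461538) = 8.7420
Cpk = min(Cpu, Cpl) = 1.9217

1.9217
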